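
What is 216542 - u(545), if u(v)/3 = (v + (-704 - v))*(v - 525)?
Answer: 258782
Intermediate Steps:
u(v) = 1108800 - 2112*v (u(v) = 3*((v + (-704 - v))*(v - 525)) = 3*(-704*(-525 + v)) = 3*(369600 - 704*v) = 1108800 - 2112*v)
216542 - u(545) = 216542 - (1108800 - 2112*545) = 216542 - (1108800 - 1151040) = 216542 - 1*(-42240) = 216542 + 42240 = 258782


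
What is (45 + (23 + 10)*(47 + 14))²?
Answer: 4235364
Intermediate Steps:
(45 + (23 + 10)*(47 + 14))² = (45 + 33*61)² = (45 + 2013)² = 2058² = 4235364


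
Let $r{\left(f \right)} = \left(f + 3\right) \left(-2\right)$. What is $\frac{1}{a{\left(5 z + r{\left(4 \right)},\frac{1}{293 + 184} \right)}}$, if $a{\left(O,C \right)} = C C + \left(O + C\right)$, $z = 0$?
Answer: $- \frac{227529}{3184928} \approx -0.071439$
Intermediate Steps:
$r{\left(f \right)} = -6 - 2 f$ ($r{\left(f \right)} = \left(3 + f\right) \left(-2\right) = -6 - 2 f$)
$a{\left(O,C \right)} = C + O + C^{2}$ ($a{\left(O,C \right)} = C^{2} + \left(C + O\right) = C + O + C^{2}$)
$\frac{1}{a{\left(5 z + r{\left(4 \right)},\frac{1}{293 + 184} \right)}} = \frac{1}{\frac{1}{293 + 184} + \left(5 \cdot 0 - 14\right) + \left(\frac{1}{293 + 184}\right)^{2}} = \frac{1}{\frac{1}{477} + \left(0 - 14\right) + \left(\frac{1}{477}\right)^{2}} = \frac{1}{\frac{1}{477} - 14 + \frac{1}{227529}} = \frac{1}{- \frac{3184928}{227529}} = - \frac{227529}{3184928}$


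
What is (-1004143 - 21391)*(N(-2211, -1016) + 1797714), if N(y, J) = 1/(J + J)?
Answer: -1873114698031649/1016 ≈ -1.8436e+12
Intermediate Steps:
N(y, J) = 1/(2*J)
(-1004143 - 21391)*(N(-2211, -1016) + 1797714) = (-1004143 - 21391)*((½)/(-1016) + 1797714) = -1025534*((½)*(-1/1016) + 1797714) = -1025534*(-1/2032 + 1797714) = -1025534*3652954847/2032 = -1873114698031649/1016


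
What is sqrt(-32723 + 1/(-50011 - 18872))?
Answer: I*sqrt(155266305456030)/68883 ≈ 180.9*I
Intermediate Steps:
sqrt(-32723 + 1/(-50011 - 18872)) = sqrt(-32723 + 1/(-68883)) = sqrt(-32723 - 1/68883) = sqrt(-2254058410/68883) = I*sqrt(155266305456030)/68883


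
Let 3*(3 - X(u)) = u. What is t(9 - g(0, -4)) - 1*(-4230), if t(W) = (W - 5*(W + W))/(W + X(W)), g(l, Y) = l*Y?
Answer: 4221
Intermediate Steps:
g(l, Y) = Y*l
X(u) = 3 - u/3
t(W) = -9*W/(3 + 2*W/3) (t(W) = (W - 5*(W + W))/(W + (3 - W/3)) = (W - 10*W)/(3 + 2*W/3) = (-9*W)/(3 + 2*W/3) = -9*W/(3 + 2*W/3))
t(9 - g(0, -4)) - 1*(-4230) = -27*(9 - (-4)*0)/(9 + 2*(9 - (-4)*0)) - 1*(-4230) = -27*(9 - 1*0)/(9 + 2*(9 - 1*0)) + 4230 = -27*(9 + 0)/(9 + 2*(9 + 0)) + 4230 = -27*9/(9 + 2*9) + 4230 = -27*9/(9 + 18) + 4230 = -27*9/27 + 4230 = -27*9*1/27 + 4230 = -9 + 4230 = 4221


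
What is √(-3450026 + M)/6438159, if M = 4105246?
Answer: 362*√5/6438159 ≈ 0.00012573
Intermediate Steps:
√(-3450026 + M)/6438159 = √(-3450026 + 4105246)/6438159 = √655220*(1/6438159) = (362*√5)*(1/6438159) = 362*√5/6438159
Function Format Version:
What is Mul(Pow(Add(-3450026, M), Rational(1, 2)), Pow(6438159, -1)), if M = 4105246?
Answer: Mul(Rational(362, 6438159), Pow(5, Rational(1, 2))) ≈ 0.00012573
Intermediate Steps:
Mul(Pow(Add(-3450026, M), Rational(1, 2)), Pow(6438159, -1)) = Mul(Pow(Add(-3450026, 4105246), Rational(1, 2)), Pow(6438159, -1)) = Mul(Pow(655220, Rational(1, 2)), Rational(1, 6438159)) = Mul(Mul(362, Pow(5, Rational(1, 2))), Rational(1, 6438159)) = Mul(Rational(362, 6438159), Pow(5, Rational(1, 2)))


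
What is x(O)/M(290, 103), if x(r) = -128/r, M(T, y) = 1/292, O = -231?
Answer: 37376/231 ≈ 161.80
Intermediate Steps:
M(T, y) = 1/292
x(O)/M(290, 103) = (-128/(-231))/(1/292) = -128*(-1/231)*292 = (128/231)*292 = 37376/231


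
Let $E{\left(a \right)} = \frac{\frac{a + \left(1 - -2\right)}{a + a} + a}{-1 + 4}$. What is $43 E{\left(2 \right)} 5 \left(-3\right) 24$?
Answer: $-16770$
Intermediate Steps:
$E{\left(a \right)} = \frac{a}{3} + \frac{3 + a}{6 a}$ ($E{\left(a \right)} = \frac{\frac{a + \left(1 + 2\right)}{2 a} + a}{3} = \left(\left(a + 3\right) \frac{1}{2 a} + a\right) \frac{1}{3} = \left(\left(3 + a\right) \frac{1}{2 a} + a\right) \frac{1}{3} = \left(\frac{3 + a}{2 a} + a\right) \frac{1}{3} = \left(a + \frac{3 + a}{2 a}\right) \frac{1}{3} = \frac{a}{3} + \frac{3 + a}{6 a}$)
$43 E{\left(2 \right)} 5 \left(-3\right) 24 = 43 \frac{3 + 2 \left(1 + 2 \cdot 2\right)}{6 \cdot 2} \cdot 5 \left(-3\right) 24 = 43 \cdot \frac{1}{6} \cdot \frac{1}{2} \left(3 + 2 \left(1 + 4\right)\right) 5 \left(-3\right) 24 = 43 \cdot \frac{1}{6} \cdot \frac{1}{2} \left(3 + 2 \cdot 5\right) 5 \left(-3\right) 24 = 43 \cdot \frac{1}{6} \cdot \frac{1}{2} \left(3 + 10\right) 5 \left(-3\right) 24 = 43 \cdot \frac{1}{6} \cdot \frac{1}{2} \cdot 13 \cdot 5 \left(-3\right) 24 = 43 \cdot \frac{13}{12} \cdot 5 \left(-3\right) 24 = 43 \cdot \frac{65}{12} \left(-3\right) 24 = 43 \left(- \frac{65}{4}\right) 24 = \left(- \frac{2795}{4}\right) 24 = -16770$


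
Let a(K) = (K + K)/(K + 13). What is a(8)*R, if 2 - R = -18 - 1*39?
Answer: 944/21 ≈ 44.952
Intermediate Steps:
a(K) = 2*K/(13 + K) (a(K) = (2*K)/(13 + K) = 2*K/(13 + K))
R = 59 (R = 2 - (-18 - 1*39) = 2 - (-18 - 39) = 2 - 1*(-57) = 2 + 57 = 59)
a(8)*R = (2*8/(13 + 8))*59 = (2*8/21)*59 = (2*8*(1/21))*59 = (16/21)*59 = 944/21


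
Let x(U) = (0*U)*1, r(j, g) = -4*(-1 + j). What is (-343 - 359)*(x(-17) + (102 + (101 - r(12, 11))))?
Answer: -173394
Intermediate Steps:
r(j, g) = 4 - 4*j
x(U) = 0 (x(U) = 0*1 = 0)
(-343 - 359)*(x(-17) + (102 + (101 - r(12, 11)))) = (-343 - 359)*(0 + (102 + (101 - (4 - 4*12)))) = -702*(0 + (102 + (101 - (4 - 48)))) = -702*(0 + (102 + (101 - 1*(-44)))) = -702*(0 + (102 + (101 + 44))) = -702*(0 + (102 + 145)) = -702*(0 + 247) = -702*247 = -173394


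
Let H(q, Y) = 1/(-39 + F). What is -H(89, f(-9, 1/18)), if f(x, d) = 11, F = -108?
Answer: 1/147 ≈ 0.0068027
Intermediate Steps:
H(q, Y) = -1/147 (H(q, Y) = 1/(-39 - 108) = 1/(-147) = -1/147)
-H(89, f(-9, 1/18)) = -1*(-1/147) = 1/147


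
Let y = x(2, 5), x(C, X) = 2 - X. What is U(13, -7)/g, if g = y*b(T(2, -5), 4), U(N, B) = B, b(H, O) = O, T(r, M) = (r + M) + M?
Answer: 7/12 ≈ 0.58333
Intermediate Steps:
T(r, M) = r + 2*M (T(r, M) = (M + r) + M = r + 2*M)
y = -3 (y = 2 - 1*5 = 2 - 5 = -3)
g = -12 (g = -3*4 = -12)
U(13, -7)/g = -7/(-12) = -7*(-1/12) = 7/12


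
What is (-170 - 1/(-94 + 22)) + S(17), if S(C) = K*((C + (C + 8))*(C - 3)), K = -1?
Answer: -54575/72 ≈ -757.99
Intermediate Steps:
S(C) = -(-3 + C)*(8 + 2*C) (S(C) = -(C + (C + 8))*(C - 3) = -(C + (8 + C))*(-3 + C) = -(8 + 2*C)*(-3 + C) = -(-3 + C)*(8 + 2*C))
(-170 - 1/(-94 + 22)) + S(17) = (-170 - 1/(-94 + 22)) + (24 - 2*17 - 2*17**2) = (-170 - 1/(-72)) + (24 - 34 - 2*289) = (-170 - 1*(-1/72)) + (24 - 34 - 578) = (-170 + 1/72) - 588 = -12239/72 - 588 = -54575/72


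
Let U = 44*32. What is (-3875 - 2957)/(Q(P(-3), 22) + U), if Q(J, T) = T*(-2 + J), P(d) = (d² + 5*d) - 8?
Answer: -427/66 ≈ -6.4697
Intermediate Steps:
P(d) = -8 + d² + 5*d
U = 1408
(-3875 - 2957)/(Q(P(-3), 22) + U) = (-3875 - 2957)/(22*(-2 + (-8 + (-3)² + 5*(-3))) + 1408) = -6832/(22*(-2 + (-8 + 9 - 15)) + 1408) = -6832/(22*(-2 - 14) + 1408) = -6832/(22*(-16) + 1408) = -6832/(-352 + 1408) = -6832/1056 = -6832*1/1056 = -427/66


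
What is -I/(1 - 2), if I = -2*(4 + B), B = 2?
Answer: -12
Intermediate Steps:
I = -12 (I = -2*(4 + 2) = -2*6 = -12)
-I/(1 - 2) = -(-12)/(1 - 2) = -(-12)/(-1) = -(-12)*(-1) = -1*12 = -12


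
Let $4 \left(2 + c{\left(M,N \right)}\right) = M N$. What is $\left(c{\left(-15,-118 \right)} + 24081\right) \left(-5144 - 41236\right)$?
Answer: $-1137307170$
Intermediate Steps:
$c{\left(M,N \right)} = -2 + \frac{M N}{4}$
$\left(c{\left(-15,-118 \right)} + 24081\right) \left(-5144 - 41236\right) = \left(\left(-2 + \frac{1}{4} \left(-15\right) \left(-118\right)\right) + 24081\right) \left(-5144 - 41236\right) = \left(\left(-2 + \frac{885}{2}\right) + 24081\right) \left(-46380\right) = \left(\frac{881}{2} + 24081\right) \left(-46380\right) = \frac{49043}{2} \left(-46380\right) = -1137307170$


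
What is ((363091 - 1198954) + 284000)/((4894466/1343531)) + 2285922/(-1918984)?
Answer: -355708093211060651/2348100485636 ≈ -1.5149e+5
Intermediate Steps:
((363091 - 1198954) + 284000)/((4894466/1343531)) + 2285922/(-1918984) = (-835863 + 284000)/((4894466*(1/1343531))) + 2285922*(-1/1918984) = -551863/4894466/1343531 - 1142961/959492 = -551863*1343531/4894466 - 1142961/959492 = -741445048253/4894466 - 1142961/959492 = -355708093211060651/2348100485636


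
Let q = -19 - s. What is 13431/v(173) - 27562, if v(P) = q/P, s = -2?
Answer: -2792117/17 ≈ -1.6424e+5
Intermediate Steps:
q = -17 (q = -19 - 1*(-2) = -19 + 2 = -17)
v(P) = -17/P
13431/v(173) - 27562 = 13431/((-17/173)) - 27562 = 13431/((-17*1/173)) - 27562 = 13431/(-17/173) - 27562 = 13431*(-173/17) - 27562 = -2323563/17 - 27562 = -2792117/17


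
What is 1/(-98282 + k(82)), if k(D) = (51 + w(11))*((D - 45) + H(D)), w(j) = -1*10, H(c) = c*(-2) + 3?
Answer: -1/103366 ≈ -9.6744e-6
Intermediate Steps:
H(c) = 3 - 2*c (H(c) = -2*c + 3 = 3 - 2*c)
w(j) = -10
k(D) = -1722 - 41*D (k(D) = (51 - 10)*((D - 45) + (3 - 2*D)) = 41*((-45 + D) + (3 - 2*D)) = 41*(-42 - D) = -1722 - 41*D)
1/(-98282 + k(82)) = 1/(-98282 + (-1722 - 41*82)) = 1/(-98282 + (-1722 - 3362)) = 1/(-98282 - 5084) = 1/(-103366) = -1/103366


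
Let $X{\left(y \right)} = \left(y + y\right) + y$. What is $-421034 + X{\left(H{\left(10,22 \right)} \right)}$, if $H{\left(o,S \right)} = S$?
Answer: $-420968$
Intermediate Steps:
$X{\left(y \right)} = 3 y$ ($X{\left(y \right)} = 2 y + y = 3 y$)
$-421034 + X{\left(H{\left(10,22 \right)} \right)} = -421034 + 3 \cdot 22 = -421034 + 66 = -420968$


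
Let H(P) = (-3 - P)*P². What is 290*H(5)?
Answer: -58000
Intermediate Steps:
H(P) = P²*(-3 - P)
290*H(5) = 290*(5²*(-3 - 1*5)) = 290*(25*(-3 - 5)) = 290*(25*(-8)) = 290*(-200) = -58000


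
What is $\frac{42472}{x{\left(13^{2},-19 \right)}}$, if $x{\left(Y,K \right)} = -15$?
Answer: $- \frac{42472}{15} \approx -2831.5$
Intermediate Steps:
$\frac{42472}{x{\left(13^{2},-19 \right)}} = \frac{42472}{-15} = 42472 \left(- \frac{1}{15}\right) = - \frac{42472}{15}$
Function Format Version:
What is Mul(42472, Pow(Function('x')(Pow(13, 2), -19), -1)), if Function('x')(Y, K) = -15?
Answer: Rational(-42472, 15) ≈ -2831.5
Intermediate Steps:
Mul(42472, Pow(Function('x')(Pow(13, 2), -19), -1)) = Mul(42472, Pow(-15, -1)) = Mul(42472, Rational(-1, 15)) = Rational(-42472, 15)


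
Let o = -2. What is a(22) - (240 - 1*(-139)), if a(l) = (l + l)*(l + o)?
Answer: 501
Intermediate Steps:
a(l) = 2*l*(-2 + l) (a(l) = (l + l)*(l - 2) = (2*l)*(-2 + l) = 2*l*(-2 + l))
a(22) - (240 - 1*(-139)) = 2*22*(-2 + 22) - (240 - 1*(-139)) = 2*22*20 - (240 + 139) = 880 - 1*379 = 880 - 379 = 501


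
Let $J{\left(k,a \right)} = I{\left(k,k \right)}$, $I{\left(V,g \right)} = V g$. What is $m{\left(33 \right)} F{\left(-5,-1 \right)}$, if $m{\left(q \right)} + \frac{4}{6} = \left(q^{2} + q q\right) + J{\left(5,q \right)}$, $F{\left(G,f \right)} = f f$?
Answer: $\frac{6607}{3} \approx 2202.3$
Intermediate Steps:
$F{\left(G,f \right)} = f^{2}$
$J{\left(k,a \right)} = k^{2}$ ($J{\left(k,a \right)} = k k = k^{2}$)
$m{\left(q \right)} = \frac{73}{3} + 2 q^{2}$ ($m{\left(q \right)} = - \frac{2}{3} + \left(\left(q^{2} + q q\right) + 5^{2}\right) = - \frac{2}{3} + \left(\left(q^{2} + q^{2}\right) + 25\right) = - \frac{2}{3} + \left(2 q^{2} + 25\right) = - \frac{2}{3} + \left(25 + 2 q^{2}\right) = \frac{73}{3} + 2 q^{2}$)
$m{\left(33 \right)} F{\left(-5,-1 \right)} = \left(\frac{73}{3} + 2 \cdot 33^{2}\right) \left(-1\right)^{2} = \left(\frac{73}{3} + 2 \cdot 1089\right) 1 = \left(\frac{73}{3} + 2178\right) 1 = \frac{6607}{3} \cdot 1 = \frac{6607}{3}$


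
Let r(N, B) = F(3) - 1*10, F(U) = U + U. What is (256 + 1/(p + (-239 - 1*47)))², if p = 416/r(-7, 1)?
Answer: 9967825921/152100 ≈ 65535.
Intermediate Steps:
F(U) = 2*U
r(N, B) = -4 (r(N, B) = 2*3 - 1*10 = 6 - 10 = -4)
p = -104 (p = 416/(-4) = 416*(-¼) = -104)
(256 + 1/(p + (-239 - 1*47)))² = (256 + 1/(-104 + (-239 - 1*47)))² = (256 + 1/(-104 + (-239 - 47)))² = (256 + 1/(-104 - 286))² = (256 + 1/(-390))² = (256 - 1/390)² = (99839/390)² = 9967825921/152100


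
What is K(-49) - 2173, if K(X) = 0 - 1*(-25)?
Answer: -2148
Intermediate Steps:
K(X) = 25 (K(X) = 0 + 25 = 25)
K(-49) - 2173 = 25 - 2173 = -2148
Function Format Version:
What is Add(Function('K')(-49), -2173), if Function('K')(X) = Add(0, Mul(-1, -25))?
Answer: -2148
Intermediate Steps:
Function('K')(X) = 25 (Function('K')(X) = Add(0, 25) = 25)
Add(Function('K')(-49), -2173) = Add(25, -2173) = -2148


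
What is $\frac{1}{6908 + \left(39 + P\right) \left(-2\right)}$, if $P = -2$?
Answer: $\frac{1}{6834} \approx 0.00014633$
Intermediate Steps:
$\frac{1}{6908 + \left(39 + P\right) \left(-2\right)} = \frac{1}{6908 + \left(39 - 2\right) \left(-2\right)} = \frac{1}{6908 + 37 \left(-2\right)} = \frac{1}{6908 - 74} = \frac{1}{6834}$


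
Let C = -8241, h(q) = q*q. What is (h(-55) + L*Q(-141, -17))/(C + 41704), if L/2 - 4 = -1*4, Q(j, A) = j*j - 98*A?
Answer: 3025/33463 ≈ 0.090398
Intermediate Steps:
Q(j, A) = j**2 - 98*A
h(q) = q**2
L = 0 (L = 8 + 2*(-1*4) = 8 + 2*(-4) = 8 - 8 = 0)
(h(-55) + L*Q(-141, -17))/(C + 41704) = ((-55)**2 + 0*((-141)**2 - 98*(-17)))/(-8241 + 41704) = (3025 + 0*(19881 + 1666))/33463 = (3025 + 0*21547)*(1/33463) = (3025 + 0)*(1/33463) = 3025*(1/33463) = 3025/33463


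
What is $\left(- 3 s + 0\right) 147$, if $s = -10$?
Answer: $4410$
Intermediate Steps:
$\left(- 3 s + 0\right) 147 = \left(\left(-3\right) \left(-10\right) + 0\right) 147 = \left(30 + 0\right) 147 = 30 \cdot 147 = 4410$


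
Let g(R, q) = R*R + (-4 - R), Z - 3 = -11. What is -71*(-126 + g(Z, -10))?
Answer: 4118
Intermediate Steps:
Z = -8 (Z = 3 - 11 = -8)
g(R, q) = -4 + R**2 - R (g(R, q) = R**2 + (-4 - R) = -4 + R**2 - R)
-71*(-126 + g(Z, -10)) = -71*(-126 + (-4 + (-8)**2 - 1*(-8))) = -71*(-126 + (-4 + 64 + 8)) = -71*(-126 + 68) = -71*(-58) = 4118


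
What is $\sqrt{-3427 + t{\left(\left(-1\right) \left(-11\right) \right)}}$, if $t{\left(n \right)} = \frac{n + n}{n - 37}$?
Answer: $\frac{i \sqrt{579306}}{13} \approx 58.548 i$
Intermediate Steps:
$t{\left(n \right)} = \frac{2 n}{-37 + n}$
$\sqrt{-3427 + t{\left(\left(-1\right) \left(-11\right) \right)}} = \sqrt{-3427 + \frac{2 \left(\left(-1\right) \left(-11\right)\right)}{-37 - -11}} = \sqrt{-3427 + 2 \cdot 11 \frac{1}{-37 + 11}} = \sqrt{-3427 + 2 \cdot 11 \frac{1}{-26}} = \sqrt{-3427 + 2 \cdot 11 \left(- \frac{1}{26}\right)} = \sqrt{-3427 - \frac{11}{13}} = \sqrt{- \frac{44562}{13}} = \frac{i \sqrt{579306}}{13}$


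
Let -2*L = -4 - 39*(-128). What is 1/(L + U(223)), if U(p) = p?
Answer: -1/2271 ≈ -0.00044033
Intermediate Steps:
L = -2494 (L = -(-4 - 39*(-128))/2 = -(-4 + 4992)/2 = -1/2*4988 = -2494)
1/(L + U(223)) = 1/(-2494 + 223) = 1/(-2271) = -1/2271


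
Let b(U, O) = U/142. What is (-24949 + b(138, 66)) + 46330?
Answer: 1518120/71 ≈ 21382.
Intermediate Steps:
b(U, O) = U/142 (b(U, O) = U*(1/142) = U/142)
(-24949 + b(138, 66)) + 46330 = (-24949 + (1/142)*138) + 46330 = (-24949 + 69/71) + 46330 = -1771310/71 + 46330 = 1518120/71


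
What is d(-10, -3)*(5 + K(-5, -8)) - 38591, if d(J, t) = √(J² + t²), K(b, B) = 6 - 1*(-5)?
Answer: -38591 + 16*√109 ≈ -38424.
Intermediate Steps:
K(b, B) = 11 (K(b, B) = 6 + 5 = 11)
d(-10, -3)*(5 + K(-5, -8)) - 38591 = √((-10)² + (-3)²)*(5 + 11) - 38591 = √(100 + 9)*16 - 38591 = √109*16 - 38591 = 16*√109 - 38591 = -38591 + 16*√109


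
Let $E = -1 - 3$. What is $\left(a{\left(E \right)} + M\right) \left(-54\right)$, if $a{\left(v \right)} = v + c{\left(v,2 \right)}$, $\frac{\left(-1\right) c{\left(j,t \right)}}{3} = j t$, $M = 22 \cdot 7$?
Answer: $-9396$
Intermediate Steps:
$M = 154$
$c{\left(j,t \right)} = - 3 j t$
$E = -4$
$a{\left(v \right)} = - 5 v$ ($a{\left(v \right)} = v - 3 v 2 = v - 6 v = - 5 v$)
$\left(a{\left(E \right)} + M\right) \left(-54\right) = \left(\left(-5\right) \left(-4\right) + 154\right) \left(-54\right) = \left(20 + 154\right) \left(-54\right) = 174 \left(-54\right) = -9396$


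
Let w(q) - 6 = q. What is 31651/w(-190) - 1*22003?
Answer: -4080203/184 ≈ -22175.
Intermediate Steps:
w(q) = 6 + q
31651/w(-190) - 1*22003 = 31651/(6 - 190) - 1*22003 = 31651/(-184) - 22003 = 31651*(-1/184) - 22003 = -31651/184 - 22003 = -4080203/184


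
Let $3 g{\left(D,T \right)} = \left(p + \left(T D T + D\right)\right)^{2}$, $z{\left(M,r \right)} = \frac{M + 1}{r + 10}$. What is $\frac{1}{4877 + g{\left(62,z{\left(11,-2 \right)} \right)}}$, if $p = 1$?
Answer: $\frac{4}{74183} \approx 5.3921 \cdot 10^{-5}$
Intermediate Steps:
$z{\left(M,r \right)} = \frac{1 + M}{10 + r}$
$g{\left(D,T \right)} = \frac{\left(1 + D + D T^{2}\right)^{2}}{3}$ ($g{\left(D,T \right)} = \frac{\left(1 + \left(T D T + D\right)\right)^{2}}{3} = \frac{\left(1 + \left(D T T + D\right)\right)^{2}}{3} = \frac{\left(1 + \left(D T^{2} + D\right)\right)^{2}}{3} = \frac{\left(1 + \left(D + D T^{2}\right)\right)^{2}}{3} = \frac{\left(1 + D + D T^{2}\right)^{2}}{3}$)
$\frac{1}{4877 + g{\left(62,z{\left(11,-2 \right)} \right)}} = \frac{1}{4877 + \frac{\left(1 + 62 + 62 \left(\frac{1 + 11}{10 - 2}\right)^{2}\right)^{2}}{3}} = \frac{1}{4877 + \frac{\left(1 + 62 + 62 \left(\frac{1}{8} \cdot 12\right)^{2}\right)^{2}}{3}} = \frac{1}{4877 + \frac{\left(1 + 62 + 62 \left(\frac{3}{2}\right)^{2}\right)^{2}}{3}} = \frac{1}{4877 + \frac{\left(1 + 62 + 62 \cdot \frac{9}{4}\right)^{2}}{3}} = \frac{1}{4877 + \frac{\left(1 + 62 + \frac{279}{2}\right)^{2}}{3}} = \frac{1}{4877 + \frac{\left(\frac{405}{2}\right)^{2}}{3}} = \frac{1}{4877 + \frac{1}{3} \cdot \frac{164025}{4}} = \frac{1}{4877 + \frac{54675}{4}} = \frac{1}{\frac{74183}{4}} = \frac{4}{74183}$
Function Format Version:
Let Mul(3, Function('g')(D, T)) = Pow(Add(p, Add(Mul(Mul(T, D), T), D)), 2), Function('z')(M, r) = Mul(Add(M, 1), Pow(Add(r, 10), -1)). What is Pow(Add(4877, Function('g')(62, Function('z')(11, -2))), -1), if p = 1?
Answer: Rational(4, 74183) ≈ 5.3921e-5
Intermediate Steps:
Function('z')(M, r) = Mul(Pow(Add(10, r), -1), Add(1, M)) (Function('z')(M, r) = Mul(Add(1, M), Pow(Add(10, r), -1)) = Mul(Pow(Add(10, r), -1), Add(1, M)))
Function('g')(D, T) = Mul(Rational(1, 3), Pow(Add(1, D, Mul(D, Pow(T, 2))), 2)) (Function('g')(D, T) = Mul(Rational(1, 3), Pow(Add(1, Add(Mul(Mul(T, D), T), D)), 2)) = Mul(Rational(1, 3), Pow(Add(1, Add(Mul(Mul(D, T), T), D)), 2)) = Mul(Rational(1, 3), Pow(Add(1, Add(Mul(D, Pow(T, 2)), D)), 2)) = Mul(Rational(1, 3), Pow(Add(1, Add(D, Mul(D, Pow(T, 2)))), 2)) = Mul(Rational(1, 3), Pow(Add(1, D, Mul(D, Pow(T, 2))), 2)))
Pow(Add(4877, Function('g')(62, Function('z')(11, -2))), -1) = Pow(Add(4877, Mul(Rational(1, 3), Pow(Add(1, 62, Mul(62, Pow(Mul(Pow(Add(10, -2), -1), Add(1, 11)), 2))), 2))), -1) = Pow(Add(4877, Mul(Rational(1, 3), Pow(Add(1, 62, Mul(62, Pow(Mul(Pow(8, -1), 12), 2))), 2))), -1) = Pow(Add(4877, Mul(Rational(1, 3), Pow(Add(1, 62, Mul(62, Pow(Mul(Rational(1, 8), 12), 2))), 2))), -1) = Pow(Add(4877, Mul(Rational(1, 3), Pow(Add(1, 62, Mul(62, Pow(Rational(3, 2), 2))), 2))), -1) = Pow(Add(4877, Mul(Rational(1, 3), Pow(Add(1, 62, Mul(62, Rational(9, 4))), 2))), -1) = Pow(Add(4877, Mul(Rational(1, 3), Pow(Add(1, 62, Rational(279, 2)), 2))), -1) = Pow(Add(4877, Mul(Rational(1, 3), Pow(Rational(405, 2), 2))), -1) = Pow(Add(4877, Mul(Rational(1, 3), Rational(164025, 4))), -1) = Pow(Add(4877, Rational(54675, 4)), -1) = Pow(Rational(74183, 4), -1) = Rational(4, 74183)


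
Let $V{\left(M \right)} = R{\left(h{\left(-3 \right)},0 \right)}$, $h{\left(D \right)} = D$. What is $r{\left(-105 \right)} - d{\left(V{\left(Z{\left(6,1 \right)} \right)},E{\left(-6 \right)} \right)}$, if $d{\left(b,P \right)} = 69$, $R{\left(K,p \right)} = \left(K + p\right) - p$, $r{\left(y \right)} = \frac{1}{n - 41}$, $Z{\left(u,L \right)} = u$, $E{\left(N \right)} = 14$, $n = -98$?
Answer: $- \frac{9592}{139} \approx -69.007$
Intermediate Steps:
$r{\left(y \right)} = - \frac{1}{139}$ ($r{\left(y \right)} = \frac{1}{-98 - 41} = \frac{1}{-139} = - \frac{1}{139}$)
$R{\left(K,p \right)} = K$
$V{\left(M \right)} = -3$
$r{\left(-105 \right)} - d{\left(V{\left(Z{\left(6,1 \right)} \right)},E{\left(-6 \right)} \right)} = - \frac{1}{139} - 69 = - \frac{9592}{139}$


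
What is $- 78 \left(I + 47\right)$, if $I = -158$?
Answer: $8658$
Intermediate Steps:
$- 78 \left(I + 47\right) = - 78 \left(-158 + 47\right) = \left(-78\right) \left(-111\right) = 8658$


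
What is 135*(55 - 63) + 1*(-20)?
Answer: -1100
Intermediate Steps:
135*(55 - 63) + 1*(-20) = 135*(-8) - 20 = -1080 - 20 = -1100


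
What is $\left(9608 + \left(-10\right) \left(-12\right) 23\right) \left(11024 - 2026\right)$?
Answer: $111287264$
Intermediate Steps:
$\left(9608 + \left(-10\right) \left(-12\right) 23\right) \left(11024 - 2026\right) = \left(9608 + 120 \cdot 23\right) 8998 = \left(9608 + 2760\right) 8998 = 12368 \cdot 8998 = 111287264$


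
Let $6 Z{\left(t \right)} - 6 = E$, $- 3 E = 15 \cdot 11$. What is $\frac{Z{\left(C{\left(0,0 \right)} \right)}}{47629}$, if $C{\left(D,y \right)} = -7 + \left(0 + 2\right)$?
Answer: $- \frac{49}{285774} \approx -0.00017146$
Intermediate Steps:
$C{\left(D,y \right)} = -5$ ($C{\left(D,y \right)} = -7 + 2 = -5$)
$E = -55$ ($E = - \frac{15 \cdot 11}{3} = \left(- \frac{1}{3}\right) 165 = -55$)
$Z{\left(t \right)} = - \frac{49}{6}$ ($Z{\left(t \right)} = 1 + \frac{1}{6} \left(-55\right) = 1 - \frac{55}{6} = - \frac{49}{6}$)
$\frac{Z{\left(C{\left(0,0 \right)} \right)}}{47629} = - \frac{49}{6 \cdot 47629} = \left(- \frac{49}{6}\right) \frac{1}{47629} = - \frac{49}{285774}$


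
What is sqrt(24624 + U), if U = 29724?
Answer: 2*sqrt(13587) ≈ 233.13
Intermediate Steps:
sqrt(24624 + U) = sqrt(24624 + 29724) = sqrt(54348) = 2*sqrt(13587)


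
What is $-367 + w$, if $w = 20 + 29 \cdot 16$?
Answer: $117$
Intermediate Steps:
$w = 484$ ($w = 20 + 464 = 484$)
$-367 + w = -367 + 484 = 117$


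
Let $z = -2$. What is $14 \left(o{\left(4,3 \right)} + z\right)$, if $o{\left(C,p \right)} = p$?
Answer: $14$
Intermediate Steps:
$14 \left(o{\left(4,3 \right)} + z\right) = 14 \left(3 - 2\right) = 14 \cdot 1 = 14$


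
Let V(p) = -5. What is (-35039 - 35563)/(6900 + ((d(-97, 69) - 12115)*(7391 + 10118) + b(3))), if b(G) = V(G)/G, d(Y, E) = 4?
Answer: 105903/318066901 ≈ 0.00033296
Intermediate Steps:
b(G) = -5/G
(-35039 - 35563)/(6900 + ((d(-97, 69) - 12115)*(7391 + 10118) + b(3))) = (-35039 - 35563)/(6900 + ((4 - 12115)*(7391 + 10118) - 5/3)) = -70602/(6900 + (-12111*17509 - 5*⅓)) = -70602/(6900 + (-212051499 - 5/3)) = -70602/(6900 - 636154502/3) = -70602/(-636133802/3) = -70602*(-3/636133802) = 105903/318066901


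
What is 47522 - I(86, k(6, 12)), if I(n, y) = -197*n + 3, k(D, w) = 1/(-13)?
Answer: 64461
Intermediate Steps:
k(D, w) = -1/13
I(n, y) = 3 - 197*n
47522 - I(86, k(6, 12)) = 47522 - (3 - 197*86) = 47522 - (3 - 16942) = 47522 - 1*(-16939) = 47522 + 16939 = 64461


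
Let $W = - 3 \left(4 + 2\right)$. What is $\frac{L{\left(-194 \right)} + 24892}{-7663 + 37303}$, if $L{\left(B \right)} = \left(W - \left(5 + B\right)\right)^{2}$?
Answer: $\frac{54133}{29640} \approx 1.8263$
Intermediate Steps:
$W = -18$ ($W = \left(-3\right) 6 = -18$)
$L{\left(B \right)} = \left(-23 - B\right)^{2}$ ($L{\left(B \right)} = \left(-18 - \left(5 + B\right)\right)^{2} = \left(-23 - B\right)^{2}$)
$\frac{L{\left(-194 \right)} + 24892}{-7663 + 37303} = \frac{\left(23 - 194\right)^{2} + 24892}{-7663 + 37303} = \frac{\left(-171\right)^{2} + 24892}{29640} = \left(29241 + 24892\right) \frac{1}{29640} = 54133 \cdot \frac{1}{29640} = \frac{54133}{29640}$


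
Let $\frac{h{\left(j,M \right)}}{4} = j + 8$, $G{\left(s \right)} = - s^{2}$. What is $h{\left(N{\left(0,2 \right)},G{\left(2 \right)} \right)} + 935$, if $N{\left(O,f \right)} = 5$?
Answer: $987$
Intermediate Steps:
$h{\left(j,M \right)} = 32 + 4 j$ ($h{\left(j,M \right)} = 4 \left(j + 8\right) = 4 \left(8 + j\right) = 32 + 4 j$)
$h{\left(N{\left(0,2 \right)},G{\left(2 \right)} \right)} + 935 = \left(32 + 4 \cdot 5\right) + 935 = \left(32 + 20\right) + 935 = 52 + 935 = 987$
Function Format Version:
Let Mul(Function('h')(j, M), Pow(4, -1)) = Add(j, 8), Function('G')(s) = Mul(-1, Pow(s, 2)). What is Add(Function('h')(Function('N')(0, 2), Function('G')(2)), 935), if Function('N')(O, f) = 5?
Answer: 987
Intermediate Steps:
Function('h')(j, M) = Add(32, Mul(4, j)) (Function('h')(j, M) = Mul(4, Add(j, 8)) = Mul(4, Add(8, j)) = Add(32, Mul(4, j)))
Add(Function('h')(Function('N')(0, 2), Function('G')(2)), 935) = Add(Add(32, Mul(4, 5)), 935) = Add(Add(32, 20), 935) = Add(52, 935) = 987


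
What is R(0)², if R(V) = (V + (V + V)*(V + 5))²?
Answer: 0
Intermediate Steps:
R(V) = (V + 2*V*(5 + V))² (R(V) = (V + (2*V)*(5 + V))² = (V + 2*V*(5 + V))²)
R(0)² = (0²*(11 + 2*0)²)² = (0*(11 + 0)²)² = (0*11²)² = (0*121)² = 0² = 0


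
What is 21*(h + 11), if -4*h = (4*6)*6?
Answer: -525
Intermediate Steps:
h = -36 (h = -4*6*6/4 = -6*6 = -1/4*144 = -36)
21*(h + 11) = 21*(-36 + 11) = 21*(-25) = -525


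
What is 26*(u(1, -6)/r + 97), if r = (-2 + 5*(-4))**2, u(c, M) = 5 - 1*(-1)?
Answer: 305201/121 ≈ 2522.3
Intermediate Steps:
u(c, M) = 6 (u(c, M) = 5 + 1 = 6)
r = 484 (r = (-2 - 20)**2 = (-22)**2 = 484)
26*(u(1, -6)/r + 97) = 26*(6/484 + 97) = 26*(6*(1/484) + 97) = 26*(3/242 + 97) = 26*(23477/242) = 305201/121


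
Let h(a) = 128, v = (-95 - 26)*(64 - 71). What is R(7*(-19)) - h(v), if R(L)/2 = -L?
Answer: 138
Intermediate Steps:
R(L) = -2*L (R(L) = 2*(-L) = -2*L)
v = 847 (v = -121*(-7) = 847)
R(7*(-19)) - h(v) = -14*(-19) - 1*128 = -2*(-133) - 128 = 266 - 128 = 138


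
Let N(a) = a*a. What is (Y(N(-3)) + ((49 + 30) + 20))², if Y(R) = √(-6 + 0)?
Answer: (99 + I*√6)² ≈ 9795.0 + 485.0*I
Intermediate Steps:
N(a) = a²
Y(R) = I*√6 (Y(R) = √(-6) = I*√6)
(Y(N(-3)) + ((49 + 30) + 20))² = (I*√6 + ((49 + 30) + 20))² = (I*√6 + (79 + 20))² = (I*√6 + 99)² = (99 + I*√6)²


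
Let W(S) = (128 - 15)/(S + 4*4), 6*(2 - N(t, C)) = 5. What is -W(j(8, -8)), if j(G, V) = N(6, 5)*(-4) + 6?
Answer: -339/52 ≈ -6.5192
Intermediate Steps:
N(t, C) = 7/6 (N(t, C) = 2 - 1/6*5 = 2 - 5/6 = 7/6)
j(G, V) = 4/3 (j(G, V) = (7/6)*(-4) + 6 = -14/3 + 6 = 4/3)
W(S) = 113/(16 + S) (W(S) = 113/(S + 16) = 113/(16 + S))
-W(j(8, -8)) = -113/(16 + 4/3) = -113/52/3 = -113*3/52 = -1*339/52 = -339/52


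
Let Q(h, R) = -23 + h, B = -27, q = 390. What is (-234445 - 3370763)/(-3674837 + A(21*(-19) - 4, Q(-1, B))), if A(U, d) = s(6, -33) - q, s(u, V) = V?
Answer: 901302/918815 ≈ 0.98094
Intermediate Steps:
A(U, d) = -423 (A(U, d) = -33 - 1*390 = -33 - 390 = -423)
(-234445 - 3370763)/(-3674837 + A(21*(-19) - 4, Q(-1, B))) = (-234445 - 3370763)/(-3674837 - 423) = -3605208/(-3675260) = -3605208*(-1/3675260) = 901302/918815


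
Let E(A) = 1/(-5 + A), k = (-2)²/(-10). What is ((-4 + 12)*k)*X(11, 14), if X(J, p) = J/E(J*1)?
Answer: -1056/5 ≈ -211.20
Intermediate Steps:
k = -⅖ (k = 4*(-⅒) = -⅖ ≈ -0.40000)
X(J, p) = J*(-5 + J) (X(J, p) = J/(1/(-5 + J*1)) = J/(1/(-5 + J)) = J*(-5 + J))
((-4 + 12)*k)*X(11, 14) = ((-4 + 12)*(-⅖))*(11*(-5 + 11)) = (8*(-⅖))*(11*6) = -16/5*66 = -1056/5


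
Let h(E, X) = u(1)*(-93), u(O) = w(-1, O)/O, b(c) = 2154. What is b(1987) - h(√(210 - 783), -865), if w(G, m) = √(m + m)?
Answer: 2154 + 93*√2 ≈ 2285.5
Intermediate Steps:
w(G, m) = √2*√m (w(G, m) = √(2*m) = √2*√m)
u(O) = √2/√O (u(O) = (√2*√O)/O = √2/√O)
h(E, X) = -93*√2 (h(E, X) = (√2/√1)*(-93) = (√2*1)*(-93) = √2*(-93) = -93*√2)
b(1987) - h(√(210 - 783), -865) = 2154 - (-93)*√2 = 2154 + 93*√2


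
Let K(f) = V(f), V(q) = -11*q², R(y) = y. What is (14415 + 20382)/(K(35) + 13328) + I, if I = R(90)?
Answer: -1027/7 ≈ -146.71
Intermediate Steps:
I = 90
K(f) = -11*f²
(14415 + 20382)/(K(35) + 13328) + I = (14415 + 20382)/(-11*35² + 13328) + 90 = 34797/(-11*1225 + 13328) + 90 = 34797/(-13475 + 13328) + 90 = 34797/(-147) + 90 = 34797*(-1/147) + 90 = -1657/7 + 90 = -1027/7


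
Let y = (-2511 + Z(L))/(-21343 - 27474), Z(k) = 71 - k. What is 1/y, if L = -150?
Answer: 48817/2290 ≈ 21.317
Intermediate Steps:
y = 2290/48817 (y = (-2511 + (71 - 1*(-150)))/(-21343 - 27474) = (-2511 + (71 + 150))/(-48817) = (-2511 + 221)*(-1/48817) = -2290*(-1/48817) = 2290/48817 ≈ 0.046910)
1/y = 1/(2290/48817) = 48817/2290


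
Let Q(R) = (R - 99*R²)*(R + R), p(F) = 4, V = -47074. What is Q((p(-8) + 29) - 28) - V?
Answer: 22374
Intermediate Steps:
Q(R) = 2*R*(R - 99*R²) (Q(R) = (R - 99*R²)*(2*R) = 2*R*(R - 99*R²))
Q((p(-8) + 29) - 28) - V = ((4 + 29) - 28)²*(2 - 198*((4 + 29) - 28)) - 1*(-47074) = (33 - 28)²*(2 - 198*(33 - 28)) + 47074 = 5²*(2 - 198*5) + 47074 = 25*(2 - 990) + 47074 = 25*(-988) + 47074 = -24700 + 47074 = 22374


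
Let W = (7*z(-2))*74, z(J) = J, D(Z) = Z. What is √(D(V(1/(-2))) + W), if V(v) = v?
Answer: I*√4146/2 ≈ 32.195*I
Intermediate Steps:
W = -1036 (W = (7*(-2))*74 = -14*74 = -1036)
√(D(V(1/(-2))) + W) = √(1/(-2) - 1036) = √(-½ - 1036) = √(-2073/2) = I*√4146/2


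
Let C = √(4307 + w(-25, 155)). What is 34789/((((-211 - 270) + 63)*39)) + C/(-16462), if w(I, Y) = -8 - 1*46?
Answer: -1831/858 - √4253/16462 ≈ -2.1380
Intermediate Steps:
w(I, Y) = -54 (w(I, Y) = -8 - 46 = -54)
C = √4253 (C = √(4307 - 54) = √4253 ≈ 65.215)
34789/((((-211 - 270) + 63)*39)) + C/(-16462) = 34789/((((-211 - 270) + 63)*39)) + √4253/(-16462) = 34789/(((-481 + 63)*39)) + √4253*(-1/16462) = 34789/((-418*39)) - √4253/16462 = 34789/(-16302) - √4253/16462 = 34789*(-1/16302) - √4253/16462 = -1831/858 - √4253/16462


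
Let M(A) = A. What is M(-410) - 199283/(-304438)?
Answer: -124620297/304438 ≈ -409.35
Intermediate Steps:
M(-410) - 199283/(-304438) = -410 - 199283/(-304438) = -410 - 199283*(-1)/304438 = -410 - 1*(-199283/304438) = -410 + 199283/304438 = -124620297/304438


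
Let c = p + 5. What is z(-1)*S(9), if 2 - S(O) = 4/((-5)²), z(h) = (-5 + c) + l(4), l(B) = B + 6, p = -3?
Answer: 322/25 ≈ 12.880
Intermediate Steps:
c = 2 (c = -3 + 5 = 2)
l(B) = 6 + B
z(h) = 7 (z(h) = (-5 + 2) + (6 + 4) = -3 + 10 = 7)
S(O) = 46/25 (S(O) = 2 - 4/((-5)²) = 2 - 4/25 = 46/25)
z(-1)*S(9) = 7*(46/25) = 322/25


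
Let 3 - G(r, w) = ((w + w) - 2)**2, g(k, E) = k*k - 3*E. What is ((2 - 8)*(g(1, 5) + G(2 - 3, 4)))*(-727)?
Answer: -205014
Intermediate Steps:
g(k, E) = k**2 - 3*E
G(r, w) = 3 - (-2 + 2*w)**2 (G(r, w) = 3 - ((w + w) - 2)**2 = 3 - (2*w - 2)**2 = 3 - (-2 + 2*w)**2)
((2 - 8)*(g(1, 5) + G(2 - 3, 4)))*(-727) = ((2 - 8)*((1**2 - 3*5) + (3 - 4*(-1 + 4)**2)))*(-727) = -6*((1 - 15) + (3 - 4*3**2))*(-727) = -6*(-14 + (3 - 4*9))*(-727) = -6*(-14 + (3 - 36))*(-727) = -6*(-14 - 33)*(-727) = -6*(-47)*(-727) = 282*(-727) = -205014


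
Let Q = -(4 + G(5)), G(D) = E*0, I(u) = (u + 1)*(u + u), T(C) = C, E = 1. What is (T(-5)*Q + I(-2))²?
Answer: 576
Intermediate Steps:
I(u) = 2*u*(1 + u) (I(u) = (1 + u)*(2*u) = 2*u*(1 + u))
G(D) = 0 (G(D) = 1*0 = 0)
Q = -4 (Q = -(4 + 0) = -1*4 = -4)
(T(-5)*Q + I(-2))² = (-5*(-4) + 2*(-2)*(1 - 2))² = (20 + 2*(-2)*(-1))² = (20 + 4)² = 24² = 576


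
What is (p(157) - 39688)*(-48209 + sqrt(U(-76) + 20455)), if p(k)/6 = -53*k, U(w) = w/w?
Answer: 4320201326 - 179228*sqrt(5114) ≈ 4.3074e+9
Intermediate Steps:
U(w) = 1
p(k) = -318*k (p(k) = 6*(-53*k) = -318*k)
(p(157) - 39688)*(-48209 + sqrt(U(-76) + 20455)) = (-318*157 - 39688)*(-48209 + sqrt(1 + 20455)) = (-49926 - 39688)*(-48209 + sqrt(20456)) = -89614*(-48209 + 2*sqrt(5114)) = 4320201326 - 179228*sqrt(5114)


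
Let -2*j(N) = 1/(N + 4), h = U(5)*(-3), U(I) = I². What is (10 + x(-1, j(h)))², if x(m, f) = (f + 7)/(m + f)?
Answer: 172225/19881 ≈ 8.6628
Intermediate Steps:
h = -75 (h = 5²*(-3) = 25*(-3) = -75)
j(N) = -1/(2*(4 + N)) (j(N) = -1/(2*(N + 4)) = -1/(2*(4 + N)))
x(m, f) = (7 + f)/(f + m)
(10 + x(-1, j(h)))² = (10 + (7 - 1/(8 + 2*(-75)))/(-1/(8 + 2*(-75)) - 1))² = (10 + (7 - 1/(8 - 150))/(-1/(8 - 150) - 1))² = (10 + (7 - 1/(-142))/(-1/(-142) - 1))² = (10 + (7 - 1*(-1/142))/(-1*(-1/142) - 1))² = (10 + (7 + 1/142)/(1/142 - 1))² = (10 + (995/142)/(-141/142))² = (10 - 142/141*995/142)² = (10 - 995/141)² = (415/141)² = 172225/19881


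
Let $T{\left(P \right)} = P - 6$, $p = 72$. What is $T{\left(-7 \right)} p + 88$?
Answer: $-848$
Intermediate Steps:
$T{\left(P \right)} = -6 + P$
$T{\left(-7 \right)} p + 88 = \left(-6 - 7\right) 72 + 88 = \left(-13\right) 72 + 88 = -936 + 88 = -848$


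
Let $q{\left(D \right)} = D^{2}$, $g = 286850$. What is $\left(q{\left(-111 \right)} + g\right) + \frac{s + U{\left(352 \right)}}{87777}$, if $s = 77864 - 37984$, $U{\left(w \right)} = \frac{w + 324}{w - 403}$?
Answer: $\frac{1339279009421}{4476627} \approx 2.9917 \cdot 10^{5}$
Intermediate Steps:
$U{\left(w \right)} = \frac{324 + w}{-403 + w}$
$s = 39880$
$\left(q{\left(-111 \right)} + g\right) + \frac{s + U{\left(352 \right)}}{87777} = \left(\left(-111\right)^{2} + 286850\right) + \frac{39880 + \frac{324 + 352}{-403 + 352}}{87777} = \left(12321 + 286850\right) + \left(39880 + \frac{1}{-51} \cdot 676\right) \frac{1}{87777} = 299171 + \left(39880 - \frac{676}{51}\right) \frac{1}{87777} = 299171 + \frac{2033204}{51} \cdot \frac{1}{87777} = 299171 + \frac{2033204}{4476627} = \frac{1339279009421}{4476627}$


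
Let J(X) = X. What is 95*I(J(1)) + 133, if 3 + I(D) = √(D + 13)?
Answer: -152 + 95*√14 ≈ 203.46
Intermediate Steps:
I(D) = -3 + √(13 + D) (I(D) = -3 + √(D + 13) = -3 + √(13 + D))
95*I(J(1)) + 133 = 95*(-3 + √(13 + 1)) + 133 = 95*(-3 + √14) + 133 = (-285 + 95*√14) + 133 = -152 + 95*√14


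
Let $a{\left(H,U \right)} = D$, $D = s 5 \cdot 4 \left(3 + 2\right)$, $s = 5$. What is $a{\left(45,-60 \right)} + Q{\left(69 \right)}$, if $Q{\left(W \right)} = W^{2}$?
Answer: $5261$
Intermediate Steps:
$D = 500$ ($D = 5 \cdot 5 \cdot 4 \left(3 + 2\right) = 25 \cdot 4 \cdot 5 = 25 \cdot 20 = 500$)
$a{\left(H,U \right)} = 500$
$a{\left(45,-60 \right)} + Q{\left(69 \right)} = 500 + 69^{2} = 500 + 4761 = 5261$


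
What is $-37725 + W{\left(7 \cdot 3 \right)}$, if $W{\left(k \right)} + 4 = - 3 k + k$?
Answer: $-37771$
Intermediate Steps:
$W{\left(k \right)} = -4 - 2 k$ ($W{\left(k \right)} = -4 + \left(- 3 k + k\right) = -4 - 2 k$)
$-37725 + W{\left(7 \cdot 3 \right)} = -37725 - \left(4 + 2 \cdot 7 \cdot 3\right) = -37725 - 46 = -37771$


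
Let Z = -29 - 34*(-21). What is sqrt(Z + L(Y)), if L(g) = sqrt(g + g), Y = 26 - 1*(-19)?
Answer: sqrt(685 + 3*sqrt(10)) ≈ 26.353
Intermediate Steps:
Z = 685 (Z = -29 + 714 = 685)
Y = 45 (Y = 26 + 19 = 45)
L(g) = sqrt(2)*sqrt(g) (L(g) = sqrt(2*g) = sqrt(2)*sqrt(g))
sqrt(Z + L(Y)) = sqrt(685 + sqrt(2)*sqrt(45)) = sqrt(685 + sqrt(2)*(3*sqrt(5))) = sqrt(685 + 3*sqrt(10))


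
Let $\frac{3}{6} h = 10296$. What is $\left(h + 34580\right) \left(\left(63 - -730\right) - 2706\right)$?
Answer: $-105544036$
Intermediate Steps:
$h = 20592$ ($h = 2 \cdot 10296 = 20592$)
$\left(h + 34580\right) \left(\left(63 - -730\right) - 2706\right) = \left(20592 + 34580\right) \left(\left(63 - -730\right) - 2706\right) = 55172 \left(\left(63 + 730\right) - 2706\right) = 55172 \left(793 - 2706\right) = 55172 \left(-1913\right) = -105544036$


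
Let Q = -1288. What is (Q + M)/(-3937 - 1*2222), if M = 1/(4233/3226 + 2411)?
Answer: 10023366046/47930070921 ≈ 0.20912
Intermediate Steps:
M = 3226/7782119 (M = 1/(4233*(1/3226) + 2411) = 1/(4233/3226 + 2411) = 1/(7782119/3226) = 3226/7782119 ≈ 0.00041454)
(Q + M)/(-3937 - 1*2222) = (-1288 + 3226/7782119)/(-3937 - 1*2222) = -10023366046/(7782119*(-3937 - 2222)) = -10023366046/7782119/(-6159) = -10023366046/7782119*(-1/6159) = 10023366046/47930070921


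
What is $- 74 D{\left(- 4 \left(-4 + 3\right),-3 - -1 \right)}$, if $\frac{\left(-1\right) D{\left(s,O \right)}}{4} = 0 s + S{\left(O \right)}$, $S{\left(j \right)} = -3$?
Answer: $-888$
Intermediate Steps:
$D{\left(s,O \right)} = 12$ ($D{\left(s,O \right)} = - 4 \left(0 s - 3\right) = - 4 \left(0 - 3\right) = \left(-4\right) \left(-3\right) = 12$)
$- 74 D{\left(- 4 \left(-4 + 3\right),-3 - -1 \right)} = \left(-74\right) 12 = -888$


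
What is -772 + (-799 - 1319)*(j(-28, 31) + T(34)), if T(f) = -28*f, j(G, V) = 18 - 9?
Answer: 1996502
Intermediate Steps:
j(G, V) = 9
-772 + (-799 - 1319)*(j(-28, 31) + T(34)) = -772 + (-799 - 1319)*(9 - 28*34) = -772 - 2118*(9 - 952) = -772 - 2118*(-943) = -772 + 1997274 = 1996502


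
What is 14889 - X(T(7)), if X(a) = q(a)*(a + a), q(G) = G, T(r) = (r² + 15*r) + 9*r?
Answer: -79289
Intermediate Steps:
T(r) = r² + 24*r
X(a) = 2*a² (X(a) = a*(a + a) = a*(2*a) = 2*a²)
14889 - X(T(7)) = 14889 - 2*(7*(24 + 7))² = 14889 - 2*(7*31)² = 14889 - 2*217² = 14889 - 2*47089 = 14889 - 1*94178 = 14889 - 94178 = -79289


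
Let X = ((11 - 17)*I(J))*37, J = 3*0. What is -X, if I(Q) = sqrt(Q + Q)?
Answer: 0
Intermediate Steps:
J = 0
I(Q) = sqrt(2)*sqrt(Q) (I(Q) = sqrt(2*Q) = sqrt(2)*sqrt(Q))
X = 0 (X = ((11 - 17)*(sqrt(2)*sqrt(0)))*37 = -6*sqrt(2)*0*37 = -6*0*37 = 0*37 = 0)
-X = -1*0 = 0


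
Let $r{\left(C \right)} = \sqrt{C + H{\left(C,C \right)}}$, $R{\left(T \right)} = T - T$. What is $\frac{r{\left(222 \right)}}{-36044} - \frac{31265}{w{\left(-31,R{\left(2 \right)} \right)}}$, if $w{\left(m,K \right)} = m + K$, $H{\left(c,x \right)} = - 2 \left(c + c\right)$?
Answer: $\frac{31265}{31} - \frac{3 i \sqrt{74}}{36044} \approx 1008.5 - 0.00071598 i$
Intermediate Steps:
$H{\left(c,x \right)} = - 4 c$ ($H{\left(c,x \right)} = - 2 \cdot 2 c = - 4 c$)
$R{\left(T \right)} = 0$
$r{\left(C \right)} = \sqrt{3} \sqrt{- C}$ ($r{\left(C \right)} = \sqrt{C - 4 C} = \sqrt{- 3 C} = \sqrt{3} \sqrt{- C}$)
$w{\left(m,K \right)} = K + m$
$\frac{r{\left(222 \right)}}{-36044} - \frac{31265}{w{\left(-31,R{\left(2 \right)} \right)}} = \frac{\sqrt{3} \sqrt{\left(-1\right) 222}}{-36044} - \frac{31265}{0 - 31} = \sqrt{3} \sqrt{-222} \left(- \frac{1}{36044}\right) - \frac{31265}{-31} = \sqrt{3} i \sqrt{222} \left(- \frac{1}{36044}\right) - - \frac{31265}{31} = 3 i \sqrt{74} \left(- \frac{1}{36044}\right) + \frac{31265}{31} = - \frac{3 i \sqrt{74}}{36044} + \frac{31265}{31} = \frac{31265}{31} - \frac{3 i \sqrt{74}}{36044}$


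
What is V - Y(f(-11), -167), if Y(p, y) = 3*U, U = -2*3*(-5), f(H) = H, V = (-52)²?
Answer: 2614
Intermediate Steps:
V = 2704
U = 30 (U = -6*(-5) = 30)
Y(p, y) = 90 (Y(p, y) = 3*30 = 90)
V - Y(f(-11), -167) = 2704 - 1*90 = 2704 - 90 = 2614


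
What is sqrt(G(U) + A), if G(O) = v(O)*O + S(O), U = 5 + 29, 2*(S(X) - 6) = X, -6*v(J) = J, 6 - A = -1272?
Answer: 5*sqrt(399)/3 ≈ 33.292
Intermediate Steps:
A = 1278 (A = 6 - 1*(-1272) = 6 + 1272 = 1278)
v(J) = -J/6
S(X) = 6 + X/2
U = 34
G(O) = 6 + O/2 - O**2/6 (G(O) = (-O/6)*O + (6 + O/2) = -O**2/6 + (6 + O/2) = 6 + O/2 - O**2/6)
sqrt(G(U) + A) = sqrt((6 + (1/2)*34 - 1/6*34**2) + 1278) = sqrt((6 + 17 - 1/6*1156) + 1278) = sqrt((6 + 17 - 578/3) + 1278) = sqrt(-509/3 + 1278) = sqrt(3325/3) = 5*sqrt(399)/3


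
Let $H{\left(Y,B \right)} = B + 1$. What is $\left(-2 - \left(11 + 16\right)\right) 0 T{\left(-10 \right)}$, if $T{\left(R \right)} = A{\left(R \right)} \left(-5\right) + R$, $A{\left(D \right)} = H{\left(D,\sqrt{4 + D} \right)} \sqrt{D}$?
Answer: $0$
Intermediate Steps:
$H{\left(Y,B \right)} = 1 + B$
$A{\left(D \right)} = \sqrt{D} \left(1 + \sqrt{4 + D}\right)$ ($A{\left(D \right)} = \left(1 + \sqrt{4 + D}\right) \sqrt{D} = \sqrt{D} \left(1 + \sqrt{4 + D}\right)$)
$T{\left(R \right)} = R - 5 \sqrt{R} \left(1 + \sqrt{4 + R}\right)$ ($T{\left(R \right)} = \sqrt{R} \left(1 + \sqrt{4 + R}\right) \left(-5\right) + R = - 5 \sqrt{R} \left(1 + \sqrt{4 + R}\right) + R = R - 5 \sqrt{R} \left(1 + \sqrt{4 + R}\right)$)
$\left(-2 - \left(11 + 16\right)\right) 0 T{\left(-10 \right)} = \left(-2 - \left(11 + 16\right)\right) 0 \left(-10 - 5 \sqrt{-10} \left(1 + \sqrt{4 - 10}\right)\right) = \left(-2 - 27\right) 0 \left(-10 - 5 i \sqrt{10} \left(1 + \sqrt{-6}\right)\right) = \left(-2 - 27\right) 0 \left(-10 - 5 i \sqrt{10} \left(1 + i \sqrt{6}\right)\right) = \left(-29\right) 0 \left(-10 - 5 i \sqrt{10} \left(1 + i \sqrt{6}\right)\right) = 0 \left(-10 - 5 i \sqrt{10} \left(1 + i \sqrt{6}\right)\right) = 0$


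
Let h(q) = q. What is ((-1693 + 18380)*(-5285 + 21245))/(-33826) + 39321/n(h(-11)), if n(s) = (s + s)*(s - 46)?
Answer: -55440145989/7069634 ≈ -7842.0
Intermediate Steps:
n(s) = 2*s*(-46 + s) (n(s) = (2*s)*(-46 + s) = 2*s*(-46 + s))
((-1693 + 18380)*(-5285 + 21245))/(-33826) + 39321/n(h(-11)) = ((-1693 + 18380)*(-5285 + 21245))/(-33826) + 39321/((2*(-11)*(-46 - 11))) = (16687*15960)*(-1/33826) + 39321/((2*(-11)*(-57))) = 266324520*(-1/33826) + 39321/1254 = -133162260/16913 + 39321*(1/1254) = -133162260/16913 + 13107/418 = -55440145989/7069634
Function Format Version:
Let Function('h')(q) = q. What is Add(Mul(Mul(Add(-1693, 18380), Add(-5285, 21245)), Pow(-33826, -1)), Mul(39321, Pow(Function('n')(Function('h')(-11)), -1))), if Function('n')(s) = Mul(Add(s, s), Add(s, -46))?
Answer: Rational(-55440145989, 7069634) ≈ -7842.0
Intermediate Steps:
Function('n')(s) = Mul(2, s, Add(-46, s)) (Function('n')(s) = Mul(Mul(2, s), Add(-46, s)) = Mul(2, s, Add(-46, s)))
Add(Mul(Mul(Add(-1693, 18380), Add(-5285, 21245)), Pow(-33826, -1)), Mul(39321, Pow(Function('n')(Function('h')(-11)), -1))) = Add(Mul(Mul(Add(-1693, 18380), Add(-5285, 21245)), Pow(-33826, -1)), Mul(39321, Pow(Mul(2, -11, Add(-46, -11)), -1))) = Add(Mul(Mul(16687, 15960), Rational(-1, 33826)), Mul(39321, Pow(Mul(2, -11, -57), -1))) = Add(Mul(266324520, Rational(-1, 33826)), Mul(39321, Pow(1254, -1))) = Add(Rational(-133162260, 16913), Mul(39321, Rational(1, 1254))) = Add(Rational(-133162260, 16913), Rational(13107, 418)) = Rational(-55440145989, 7069634)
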